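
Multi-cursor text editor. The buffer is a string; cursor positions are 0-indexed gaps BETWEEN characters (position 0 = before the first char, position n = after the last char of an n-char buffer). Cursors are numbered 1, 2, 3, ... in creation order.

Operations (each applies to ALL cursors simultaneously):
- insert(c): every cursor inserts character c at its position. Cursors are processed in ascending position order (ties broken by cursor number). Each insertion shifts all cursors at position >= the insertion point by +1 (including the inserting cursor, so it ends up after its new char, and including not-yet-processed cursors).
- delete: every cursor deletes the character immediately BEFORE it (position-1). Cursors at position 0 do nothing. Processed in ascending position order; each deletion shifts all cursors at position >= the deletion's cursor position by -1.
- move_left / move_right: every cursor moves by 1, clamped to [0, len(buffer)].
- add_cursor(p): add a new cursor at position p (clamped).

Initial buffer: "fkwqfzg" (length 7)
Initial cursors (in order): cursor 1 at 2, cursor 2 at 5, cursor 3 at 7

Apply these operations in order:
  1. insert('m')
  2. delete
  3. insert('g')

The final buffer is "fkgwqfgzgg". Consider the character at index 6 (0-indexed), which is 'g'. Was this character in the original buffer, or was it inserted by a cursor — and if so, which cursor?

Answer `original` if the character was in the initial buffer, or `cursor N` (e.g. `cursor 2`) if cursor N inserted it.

Answer: cursor 2

Derivation:
After op 1 (insert('m')): buffer="fkmwqfmzgm" (len 10), cursors c1@3 c2@7 c3@10, authorship ..1...2..3
After op 2 (delete): buffer="fkwqfzg" (len 7), cursors c1@2 c2@5 c3@7, authorship .......
After op 3 (insert('g')): buffer="fkgwqfgzgg" (len 10), cursors c1@3 c2@7 c3@10, authorship ..1...2..3
Authorship (.=original, N=cursor N): . . 1 . . . 2 . . 3
Index 6: author = 2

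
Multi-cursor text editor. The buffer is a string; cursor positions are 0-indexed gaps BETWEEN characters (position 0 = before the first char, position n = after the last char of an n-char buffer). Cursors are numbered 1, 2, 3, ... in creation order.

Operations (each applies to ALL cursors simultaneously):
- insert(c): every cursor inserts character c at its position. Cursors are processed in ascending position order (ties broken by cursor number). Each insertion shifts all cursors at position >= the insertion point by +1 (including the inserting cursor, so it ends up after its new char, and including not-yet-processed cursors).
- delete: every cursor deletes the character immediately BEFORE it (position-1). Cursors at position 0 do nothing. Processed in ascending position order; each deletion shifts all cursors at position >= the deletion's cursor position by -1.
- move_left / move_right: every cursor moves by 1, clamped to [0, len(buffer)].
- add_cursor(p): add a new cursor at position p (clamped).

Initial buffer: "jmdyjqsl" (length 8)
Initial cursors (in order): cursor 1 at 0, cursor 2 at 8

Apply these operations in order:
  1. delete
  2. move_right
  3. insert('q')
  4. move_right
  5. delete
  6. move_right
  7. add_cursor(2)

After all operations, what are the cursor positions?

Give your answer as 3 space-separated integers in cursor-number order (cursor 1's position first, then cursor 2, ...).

After op 1 (delete): buffer="jmdyjqs" (len 7), cursors c1@0 c2@7, authorship .......
After op 2 (move_right): buffer="jmdyjqs" (len 7), cursors c1@1 c2@7, authorship .......
After op 3 (insert('q')): buffer="jqmdyjqsq" (len 9), cursors c1@2 c2@9, authorship .1......2
After op 4 (move_right): buffer="jqmdyjqsq" (len 9), cursors c1@3 c2@9, authorship .1......2
After op 5 (delete): buffer="jqdyjqs" (len 7), cursors c1@2 c2@7, authorship .1.....
After op 6 (move_right): buffer="jqdyjqs" (len 7), cursors c1@3 c2@7, authorship .1.....
After op 7 (add_cursor(2)): buffer="jqdyjqs" (len 7), cursors c3@2 c1@3 c2@7, authorship .1.....

Answer: 3 7 2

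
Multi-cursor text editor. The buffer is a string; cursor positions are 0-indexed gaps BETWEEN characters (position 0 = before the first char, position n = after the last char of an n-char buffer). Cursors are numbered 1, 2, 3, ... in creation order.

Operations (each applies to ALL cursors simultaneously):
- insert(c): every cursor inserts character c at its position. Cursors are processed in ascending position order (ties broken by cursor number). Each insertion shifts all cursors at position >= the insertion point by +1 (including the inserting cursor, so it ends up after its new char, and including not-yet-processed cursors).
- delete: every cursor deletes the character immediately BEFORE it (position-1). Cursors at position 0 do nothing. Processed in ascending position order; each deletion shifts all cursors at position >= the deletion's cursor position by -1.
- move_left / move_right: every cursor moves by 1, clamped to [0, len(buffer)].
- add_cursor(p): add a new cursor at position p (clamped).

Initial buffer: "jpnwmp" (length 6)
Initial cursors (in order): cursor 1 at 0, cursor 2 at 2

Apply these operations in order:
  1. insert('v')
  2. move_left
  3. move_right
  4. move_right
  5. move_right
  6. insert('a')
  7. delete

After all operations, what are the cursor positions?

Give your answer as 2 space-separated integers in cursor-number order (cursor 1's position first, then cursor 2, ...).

Answer: 3 6

Derivation:
After op 1 (insert('v')): buffer="vjpvnwmp" (len 8), cursors c1@1 c2@4, authorship 1..2....
After op 2 (move_left): buffer="vjpvnwmp" (len 8), cursors c1@0 c2@3, authorship 1..2....
After op 3 (move_right): buffer="vjpvnwmp" (len 8), cursors c1@1 c2@4, authorship 1..2....
After op 4 (move_right): buffer="vjpvnwmp" (len 8), cursors c1@2 c2@5, authorship 1..2....
After op 5 (move_right): buffer="vjpvnwmp" (len 8), cursors c1@3 c2@6, authorship 1..2....
After op 6 (insert('a')): buffer="vjpavnwamp" (len 10), cursors c1@4 c2@8, authorship 1..12..2..
After op 7 (delete): buffer="vjpvnwmp" (len 8), cursors c1@3 c2@6, authorship 1..2....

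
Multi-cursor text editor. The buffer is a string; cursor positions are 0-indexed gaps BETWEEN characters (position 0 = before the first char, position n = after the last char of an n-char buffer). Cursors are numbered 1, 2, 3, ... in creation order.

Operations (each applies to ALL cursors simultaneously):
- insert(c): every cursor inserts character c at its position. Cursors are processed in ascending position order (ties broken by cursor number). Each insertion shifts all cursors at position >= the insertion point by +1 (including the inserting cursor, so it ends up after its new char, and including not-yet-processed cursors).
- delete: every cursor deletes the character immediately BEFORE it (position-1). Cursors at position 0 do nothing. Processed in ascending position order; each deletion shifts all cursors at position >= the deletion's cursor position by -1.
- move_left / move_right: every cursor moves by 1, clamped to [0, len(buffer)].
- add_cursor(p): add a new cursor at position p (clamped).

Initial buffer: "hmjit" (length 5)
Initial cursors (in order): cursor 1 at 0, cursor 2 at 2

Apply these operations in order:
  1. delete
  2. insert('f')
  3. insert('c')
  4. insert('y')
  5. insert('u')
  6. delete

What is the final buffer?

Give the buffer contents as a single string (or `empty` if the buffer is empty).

After op 1 (delete): buffer="hjit" (len 4), cursors c1@0 c2@1, authorship ....
After op 2 (insert('f')): buffer="fhfjit" (len 6), cursors c1@1 c2@3, authorship 1.2...
After op 3 (insert('c')): buffer="fchfcjit" (len 8), cursors c1@2 c2@5, authorship 11.22...
After op 4 (insert('y')): buffer="fcyhfcyjit" (len 10), cursors c1@3 c2@7, authorship 111.222...
After op 5 (insert('u')): buffer="fcyuhfcyujit" (len 12), cursors c1@4 c2@9, authorship 1111.2222...
After op 6 (delete): buffer="fcyhfcyjit" (len 10), cursors c1@3 c2@7, authorship 111.222...

Answer: fcyhfcyjit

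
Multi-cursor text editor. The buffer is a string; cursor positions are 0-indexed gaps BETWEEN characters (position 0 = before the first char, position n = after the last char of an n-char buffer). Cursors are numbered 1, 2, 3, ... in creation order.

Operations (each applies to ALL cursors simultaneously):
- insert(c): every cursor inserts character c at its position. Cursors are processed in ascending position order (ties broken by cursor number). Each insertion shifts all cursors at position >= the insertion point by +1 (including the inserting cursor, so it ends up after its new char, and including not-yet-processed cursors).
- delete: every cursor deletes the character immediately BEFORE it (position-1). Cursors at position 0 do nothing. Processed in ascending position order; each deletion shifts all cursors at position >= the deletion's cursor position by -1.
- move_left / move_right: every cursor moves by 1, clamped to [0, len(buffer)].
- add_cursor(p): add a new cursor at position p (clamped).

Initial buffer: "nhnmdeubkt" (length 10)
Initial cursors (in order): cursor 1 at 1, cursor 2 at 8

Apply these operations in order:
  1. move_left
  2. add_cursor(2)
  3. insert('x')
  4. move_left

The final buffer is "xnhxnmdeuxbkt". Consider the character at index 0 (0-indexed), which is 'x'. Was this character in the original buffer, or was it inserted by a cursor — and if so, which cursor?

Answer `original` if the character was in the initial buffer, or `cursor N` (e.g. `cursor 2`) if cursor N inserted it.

Answer: cursor 1

Derivation:
After op 1 (move_left): buffer="nhnmdeubkt" (len 10), cursors c1@0 c2@7, authorship ..........
After op 2 (add_cursor(2)): buffer="nhnmdeubkt" (len 10), cursors c1@0 c3@2 c2@7, authorship ..........
After op 3 (insert('x')): buffer="xnhxnmdeuxbkt" (len 13), cursors c1@1 c3@4 c2@10, authorship 1..3.....2...
After op 4 (move_left): buffer="xnhxnmdeuxbkt" (len 13), cursors c1@0 c3@3 c2@9, authorship 1..3.....2...
Authorship (.=original, N=cursor N): 1 . . 3 . . . . . 2 . . .
Index 0: author = 1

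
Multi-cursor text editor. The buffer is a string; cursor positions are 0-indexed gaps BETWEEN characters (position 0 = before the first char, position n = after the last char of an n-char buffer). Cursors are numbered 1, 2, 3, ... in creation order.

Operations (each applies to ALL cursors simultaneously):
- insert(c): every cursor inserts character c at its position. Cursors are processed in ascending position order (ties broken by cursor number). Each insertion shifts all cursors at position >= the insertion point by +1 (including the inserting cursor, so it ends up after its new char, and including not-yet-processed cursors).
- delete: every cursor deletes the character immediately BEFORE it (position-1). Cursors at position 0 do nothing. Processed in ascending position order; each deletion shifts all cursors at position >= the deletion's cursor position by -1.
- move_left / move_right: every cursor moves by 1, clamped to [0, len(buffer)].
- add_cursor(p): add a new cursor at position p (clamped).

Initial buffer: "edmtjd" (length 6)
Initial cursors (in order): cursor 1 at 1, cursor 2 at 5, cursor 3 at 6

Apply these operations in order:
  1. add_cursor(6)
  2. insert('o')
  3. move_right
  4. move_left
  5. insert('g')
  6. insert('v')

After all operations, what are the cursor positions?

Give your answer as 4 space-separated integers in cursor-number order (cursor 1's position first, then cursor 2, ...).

Answer: 4 11 17 17

Derivation:
After op 1 (add_cursor(6)): buffer="edmtjd" (len 6), cursors c1@1 c2@5 c3@6 c4@6, authorship ......
After op 2 (insert('o')): buffer="eodmtjodoo" (len 10), cursors c1@2 c2@7 c3@10 c4@10, authorship .1....2.34
After op 3 (move_right): buffer="eodmtjodoo" (len 10), cursors c1@3 c2@8 c3@10 c4@10, authorship .1....2.34
After op 4 (move_left): buffer="eodmtjodoo" (len 10), cursors c1@2 c2@7 c3@9 c4@9, authorship .1....2.34
After op 5 (insert('g')): buffer="eogdmtjogdoggo" (len 14), cursors c1@3 c2@9 c3@13 c4@13, authorship .11....22.3344
After op 6 (insert('v')): buffer="eogvdmtjogvdoggvvo" (len 18), cursors c1@4 c2@11 c3@17 c4@17, authorship .111....222.334344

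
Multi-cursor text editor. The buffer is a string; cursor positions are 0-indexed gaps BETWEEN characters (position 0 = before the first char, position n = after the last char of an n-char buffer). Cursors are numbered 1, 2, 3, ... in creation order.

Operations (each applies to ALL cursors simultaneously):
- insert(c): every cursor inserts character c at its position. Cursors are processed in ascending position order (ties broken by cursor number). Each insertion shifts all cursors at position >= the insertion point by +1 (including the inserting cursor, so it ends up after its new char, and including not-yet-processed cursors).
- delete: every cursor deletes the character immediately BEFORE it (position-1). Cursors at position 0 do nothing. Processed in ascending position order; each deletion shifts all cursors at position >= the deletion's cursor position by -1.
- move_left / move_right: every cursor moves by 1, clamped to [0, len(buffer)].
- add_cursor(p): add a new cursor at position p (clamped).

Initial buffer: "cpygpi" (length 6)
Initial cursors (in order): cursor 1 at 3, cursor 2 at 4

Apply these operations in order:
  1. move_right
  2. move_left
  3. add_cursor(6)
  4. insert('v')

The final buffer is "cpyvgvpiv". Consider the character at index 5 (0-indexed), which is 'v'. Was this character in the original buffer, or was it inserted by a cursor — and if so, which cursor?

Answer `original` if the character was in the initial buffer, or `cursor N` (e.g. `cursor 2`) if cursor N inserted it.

After op 1 (move_right): buffer="cpygpi" (len 6), cursors c1@4 c2@5, authorship ......
After op 2 (move_left): buffer="cpygpi" (len 6), cursors c1@3 c2@4, authorship ......
After op 3 (add_cursor(6)): buffer="cpygpi" (len 6), cursors c1@3 c2@4 c3@6, authorship ......
After op 4 (insert('v')): buffer="cpyvgvpiv" (len 9), cursors c1@4 c2@6 c3@9, authorship ...1.2..3
Authorship (.=original, N=cursor N): . . . 1 . 2 . . 3
Index 5: author = 2

Answer: cursor 2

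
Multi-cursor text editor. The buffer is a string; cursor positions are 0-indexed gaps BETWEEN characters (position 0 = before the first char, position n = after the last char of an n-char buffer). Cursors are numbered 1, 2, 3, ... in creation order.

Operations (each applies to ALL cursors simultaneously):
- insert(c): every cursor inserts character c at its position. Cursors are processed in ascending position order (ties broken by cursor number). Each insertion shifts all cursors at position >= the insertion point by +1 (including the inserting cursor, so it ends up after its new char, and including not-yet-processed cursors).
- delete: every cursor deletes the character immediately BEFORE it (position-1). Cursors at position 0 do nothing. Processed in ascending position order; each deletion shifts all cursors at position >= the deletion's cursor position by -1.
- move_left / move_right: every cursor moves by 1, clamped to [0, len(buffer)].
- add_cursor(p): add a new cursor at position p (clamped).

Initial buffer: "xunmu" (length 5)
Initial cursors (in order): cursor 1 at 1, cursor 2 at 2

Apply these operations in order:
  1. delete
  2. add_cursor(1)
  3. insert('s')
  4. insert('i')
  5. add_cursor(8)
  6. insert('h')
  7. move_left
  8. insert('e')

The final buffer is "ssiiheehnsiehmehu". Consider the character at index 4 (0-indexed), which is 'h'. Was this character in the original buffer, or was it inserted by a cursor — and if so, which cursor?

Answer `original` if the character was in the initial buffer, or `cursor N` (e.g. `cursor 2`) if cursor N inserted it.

Answer: cursor 1

Derivation:
After op 1 (delete): buffer="nmu" (len 3), cursors c1@0 c2@0, authorship ...
After op 2 (add_cursor(1)): buffer="nmu" (len 3), cursors c1@0 c2@0 c3@1, authorship ...
After op 3 (insert('s')): buffer="ssnsmu" (len 6), cursors c1@2 c2@2 c3@4, authorship 12.3..
After op 4 (insert('i')): buffer="ssiinsimu" (len 9), cursors c1@4 c2@4 c3@7, authorship 1212.33..
After op 5 (add_cursor(8)): buffer="ssiinsimu" (len 9), cursors c1@4 c2@4 c3@7 c4@8, authorship 1212.33..
After op 6 (insert('h')): buffer="ssiihhnsihmhu" (len 13), cursors c1@6 c2@6 c3@10 c4@12, authorship 121212.333.4.
After op 7 (move_left): buffer="ssiihhnsihmhu" (len 13), cursors c1@5 c2@5 c3@9 c4@11, authorship 121212.333.4.
After op 8 (insert('e')): buffer="ssiiheehnsiehmehu" (len 17), cursors c1@7 c2@7 c3@12 c4@15, authorship 12121122.3333.44.
Authorship (.=original, N=cursor N): 1 2 1 2 1 1 2 2 . 3 3 3 3 . 4 4 .
Index 4: author = 1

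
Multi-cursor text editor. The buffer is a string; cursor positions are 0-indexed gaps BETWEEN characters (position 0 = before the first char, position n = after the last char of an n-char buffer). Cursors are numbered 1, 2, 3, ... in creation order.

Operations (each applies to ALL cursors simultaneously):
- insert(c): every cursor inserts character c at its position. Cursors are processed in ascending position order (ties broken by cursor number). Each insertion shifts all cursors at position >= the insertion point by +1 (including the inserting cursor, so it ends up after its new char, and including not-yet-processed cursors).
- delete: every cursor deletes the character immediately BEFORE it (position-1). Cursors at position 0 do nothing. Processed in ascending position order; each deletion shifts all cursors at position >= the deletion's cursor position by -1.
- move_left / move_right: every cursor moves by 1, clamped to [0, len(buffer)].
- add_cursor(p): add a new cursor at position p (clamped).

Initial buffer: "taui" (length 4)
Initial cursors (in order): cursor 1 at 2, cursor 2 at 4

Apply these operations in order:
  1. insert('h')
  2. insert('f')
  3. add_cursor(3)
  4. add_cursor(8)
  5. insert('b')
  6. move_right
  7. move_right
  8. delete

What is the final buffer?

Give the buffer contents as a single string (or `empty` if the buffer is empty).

After op 1 (insert('h')): buffer="tahuih" (len 6), cursors c1@3 c2@6, authorship ..1..2
After op 2 (insert('f')): buffer="tahfuihf" (len 8), cursors c1@4 c2@8, authorship ..11..22
After op 3 (add_cursor(3)): buffer="tahfuihf" (len 8), cursors c3@3 c1@4 c2@8, authorship ..11..22
After op 4 (add_cursor(8)): buffer="tahfuihf" (len 8), cursors c3@3 c1@4 c2@8 c4@8, authorship ..11..22
After op 5 (insert('b')): buffer="tahbfbuihfbb" (len 12), cursors c3@4 c1@6 c2@12 c4@12, authorship ..1311..2224
After op 6 (move_right): buffer="tahbfbuihfbb" (len 12), cursors c3@5 c1@7 c2@12 c4@12, authorship ..1311..2224
After op 7 (move_right): buffer="tahbfbuihfbb" (len 12), cursors c3@6 c1@8 c2@12 c4@12, authorship ..1311..2224
After op 8 (delete): buffer="tahbfuhf" (len 8), cursors c3@5 c1@6 c2@8 c4@8, authorship ..131.22

Answer: tahbfuhf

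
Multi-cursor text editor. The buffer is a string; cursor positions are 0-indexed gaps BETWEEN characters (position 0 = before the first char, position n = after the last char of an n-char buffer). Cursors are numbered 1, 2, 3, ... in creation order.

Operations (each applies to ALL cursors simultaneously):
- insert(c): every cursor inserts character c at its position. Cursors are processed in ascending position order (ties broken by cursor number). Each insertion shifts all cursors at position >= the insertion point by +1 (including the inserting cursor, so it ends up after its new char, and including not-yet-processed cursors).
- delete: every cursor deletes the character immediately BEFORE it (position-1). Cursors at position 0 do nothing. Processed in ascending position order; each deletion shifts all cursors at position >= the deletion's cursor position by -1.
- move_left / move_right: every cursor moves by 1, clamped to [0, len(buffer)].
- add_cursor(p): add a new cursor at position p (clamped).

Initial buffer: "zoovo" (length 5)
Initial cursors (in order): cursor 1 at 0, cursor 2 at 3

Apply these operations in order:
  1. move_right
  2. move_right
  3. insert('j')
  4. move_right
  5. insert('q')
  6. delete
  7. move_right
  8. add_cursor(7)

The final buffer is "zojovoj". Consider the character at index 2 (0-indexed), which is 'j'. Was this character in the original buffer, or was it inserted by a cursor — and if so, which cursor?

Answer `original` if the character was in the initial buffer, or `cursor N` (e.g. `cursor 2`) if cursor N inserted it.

After op 1 (move_right): buffer="zoovo" (len 5), cursors c1@1 c2@4, authorship .....
After op 2 (move_right): buffer="zoovo" (len 5), cursors c1@2 c2@5, authorship .....
After op 3 (insert('j')): buffer="zojovoj" (len 7), cursors c1@3 c2@7, authorship ..1...2
After op 4 (move_right): buffer="zojovoj" (len 7), cursors c1@4 c2@7, authorship ..1...2
After op 5 (insert('q')): buffer="zojoqvojq" (len 9), cursors c1@5 c2@9, authorship ..1.1..22
After op 6 (delete): buffer="zojovoj" (len 7), cursors c1@4 c2@7, authorship ..1...2
After op 7 (move_right): buffer="zojovoj" (len 7), cursors c1@5 c2@7, authorship ..1...2
After op 8 (add_cursor(7)): buffer="zojovoj" (len 7), cursors c1@5 c2@7 c3@7, authorship ..1...2
Authorship (.=original, N=cursor N): . . 1 . . . 2
Index 2: author = 1

Answer: cursor 1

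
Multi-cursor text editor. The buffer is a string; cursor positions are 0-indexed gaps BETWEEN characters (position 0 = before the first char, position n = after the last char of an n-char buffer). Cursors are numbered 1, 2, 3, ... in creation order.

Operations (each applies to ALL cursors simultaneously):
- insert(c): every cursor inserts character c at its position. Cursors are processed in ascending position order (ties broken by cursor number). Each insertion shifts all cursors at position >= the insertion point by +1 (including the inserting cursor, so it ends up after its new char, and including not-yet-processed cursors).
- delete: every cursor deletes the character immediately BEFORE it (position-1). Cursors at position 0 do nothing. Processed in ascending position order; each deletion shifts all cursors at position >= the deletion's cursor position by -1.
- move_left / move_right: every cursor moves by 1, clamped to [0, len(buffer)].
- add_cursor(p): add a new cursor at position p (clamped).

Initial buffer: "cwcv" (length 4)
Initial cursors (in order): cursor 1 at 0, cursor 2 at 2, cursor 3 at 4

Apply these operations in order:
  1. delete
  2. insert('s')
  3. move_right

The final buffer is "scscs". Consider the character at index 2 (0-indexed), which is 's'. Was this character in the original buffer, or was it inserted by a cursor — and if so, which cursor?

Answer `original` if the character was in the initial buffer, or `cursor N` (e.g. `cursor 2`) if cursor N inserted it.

After op 1 (delete): buffer="cc" (len 2), cursors c1@0 c2@1 c3@2, authorship ..
After op 2 (insert('s')): buffer="scscs" (len 5), cursors c1@1 c2@3 c3@5, authorship 1.2.3
After op 3 (move_right): buffer="scscs" (len 5), cursors c1@2 c2@4 c3@5, authorship 1.2.3
Authorship (.=original, N=cursor N): 1 . 2 . 3
Index 2: author = 2

Answer: cursor 2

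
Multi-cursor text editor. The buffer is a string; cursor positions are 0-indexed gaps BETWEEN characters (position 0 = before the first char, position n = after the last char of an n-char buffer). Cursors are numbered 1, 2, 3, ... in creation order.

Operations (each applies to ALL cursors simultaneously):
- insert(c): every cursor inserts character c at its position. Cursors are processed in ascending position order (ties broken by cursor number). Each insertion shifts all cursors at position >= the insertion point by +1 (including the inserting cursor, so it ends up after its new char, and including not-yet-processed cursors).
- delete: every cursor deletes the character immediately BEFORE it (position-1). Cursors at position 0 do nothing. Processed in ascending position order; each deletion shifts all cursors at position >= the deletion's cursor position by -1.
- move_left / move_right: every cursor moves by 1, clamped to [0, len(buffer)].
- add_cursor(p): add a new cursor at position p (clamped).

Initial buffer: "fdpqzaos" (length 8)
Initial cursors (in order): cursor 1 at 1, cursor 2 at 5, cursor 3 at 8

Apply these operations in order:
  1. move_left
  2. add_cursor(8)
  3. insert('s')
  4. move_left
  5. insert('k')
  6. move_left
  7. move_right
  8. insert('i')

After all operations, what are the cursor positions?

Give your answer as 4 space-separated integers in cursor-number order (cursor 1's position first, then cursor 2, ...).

After op 1 (move_left): buffer="fdpqzaos" (len 8), cursors c1@0 c2@4 c3@7, authorship ........
After op 2 (add_cursor(8)): buffer="fdpqzaos" (len 8), cursors c1@0 c2@4 c3@7 c4@8, authorship ........
After op 3 (insert('s')): buffer="sfdpqszaosss" (len 12), cursors c1@1 c2@6 c3@10 c4@12, authorship 1....2...3.4
After op 4 (move_left): buffer="sfdpqszaosss" (len 12), cursors c1@0 c2@5 c3@9 c4@11, authorship 1....2...3.4
After op 5 (insert('k')): buffer="ksfdpqkszaokssks" (len 16), cursors c1@1 c2@7 c3@12 c4@15, authorship 11....22...33.44
After op 6 (move_left): buffer="ksfdpqkszaokssks" (len 16), cursors c1@0 c2@6 c3@11 c4@14, authorship 11....22...33.44
After op 7 (move_right): buffer="ksfdpqkszaokssks" (len 16), cursors c1@1 c2@7 c3@12 c4@15, authorship 11....22...33.44
After op 8 (insert('i')): buffer="kisfdpqkiszaokisskis" (len 20), cursors c1@2 c2@9 c3@15 c4@19, authorship 111....222...333.444

Answer: 2 9 15 19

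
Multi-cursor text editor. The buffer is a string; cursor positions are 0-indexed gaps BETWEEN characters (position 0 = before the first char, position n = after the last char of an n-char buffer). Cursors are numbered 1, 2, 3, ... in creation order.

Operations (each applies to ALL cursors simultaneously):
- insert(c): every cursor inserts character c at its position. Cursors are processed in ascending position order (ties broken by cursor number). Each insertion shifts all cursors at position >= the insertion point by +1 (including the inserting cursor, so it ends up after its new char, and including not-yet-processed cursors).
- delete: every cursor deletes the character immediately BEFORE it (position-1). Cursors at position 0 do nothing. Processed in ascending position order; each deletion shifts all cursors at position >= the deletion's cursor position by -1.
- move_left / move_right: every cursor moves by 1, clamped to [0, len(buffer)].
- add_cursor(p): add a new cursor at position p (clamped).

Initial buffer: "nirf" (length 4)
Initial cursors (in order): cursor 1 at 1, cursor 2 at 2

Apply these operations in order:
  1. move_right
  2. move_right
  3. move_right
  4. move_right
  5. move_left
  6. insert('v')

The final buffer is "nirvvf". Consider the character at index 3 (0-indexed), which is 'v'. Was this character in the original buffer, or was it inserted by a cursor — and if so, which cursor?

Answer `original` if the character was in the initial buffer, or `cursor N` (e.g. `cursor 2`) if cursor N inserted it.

After op 1 (move_right): buffer="nirf" (len 4), cursors c1@2 c2@3, authorship ....
After op 2 (move_right): buffer="nirf" (len 4), cursors c1@3 c2@4, authorship ....
After op 3 (move_right): buffer="nirf" (len 4), cursors c1@4 c2@4, authorship ....
After op 4 (move_right): buffer="nirf" (len 4), cursors c1@4 c2@4, authorship ....
After op 5 (move_left): buffer="nirf" (len 4), cursors c1@3 c2@3, authorship ....
After op 6 (insert('v')): buffer="nirvvf" (len 6), cursors c1@5 c2@5, authorship ...12.
Authorship (.=original, N=cursor N): . . . 1 2 .
Index 3: author = 1

Answer: cursor 1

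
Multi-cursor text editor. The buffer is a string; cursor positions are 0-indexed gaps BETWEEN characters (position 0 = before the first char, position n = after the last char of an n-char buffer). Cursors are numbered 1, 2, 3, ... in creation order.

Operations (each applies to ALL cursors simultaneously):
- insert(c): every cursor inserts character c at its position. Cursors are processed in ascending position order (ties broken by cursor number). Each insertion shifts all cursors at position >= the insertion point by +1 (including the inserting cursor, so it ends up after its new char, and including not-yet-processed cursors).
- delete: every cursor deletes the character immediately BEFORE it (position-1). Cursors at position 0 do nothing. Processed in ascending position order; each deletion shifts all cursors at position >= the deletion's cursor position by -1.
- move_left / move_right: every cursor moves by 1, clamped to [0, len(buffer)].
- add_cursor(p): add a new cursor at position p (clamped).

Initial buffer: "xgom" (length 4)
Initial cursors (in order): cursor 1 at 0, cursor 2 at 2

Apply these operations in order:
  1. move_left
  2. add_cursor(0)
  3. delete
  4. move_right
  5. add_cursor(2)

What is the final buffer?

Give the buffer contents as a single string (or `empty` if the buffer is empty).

After op 1 (move_left): buffer="xgom" (len 4), cursors c1@0 c2@1, authorship ....
After op 2 (add_cursor(0)): buffer="xgom" (len 4), cursors c1@0 c3@0 c2@1, authorship ....
After op 3 (delete): buffer="gom" (len 3), cursors c1@0 c2@0 c3@0, authorship ...
After op 4 (move_right): buffer="gom" (len 3), cursors c1@1 c2@1 c3@1, authorship ...
After op 5 (add_cursor(2)): buffer="gom" (len 3), cursors c1@1 c2@1 c3@1 c4@2, authorship ...

Answer: gom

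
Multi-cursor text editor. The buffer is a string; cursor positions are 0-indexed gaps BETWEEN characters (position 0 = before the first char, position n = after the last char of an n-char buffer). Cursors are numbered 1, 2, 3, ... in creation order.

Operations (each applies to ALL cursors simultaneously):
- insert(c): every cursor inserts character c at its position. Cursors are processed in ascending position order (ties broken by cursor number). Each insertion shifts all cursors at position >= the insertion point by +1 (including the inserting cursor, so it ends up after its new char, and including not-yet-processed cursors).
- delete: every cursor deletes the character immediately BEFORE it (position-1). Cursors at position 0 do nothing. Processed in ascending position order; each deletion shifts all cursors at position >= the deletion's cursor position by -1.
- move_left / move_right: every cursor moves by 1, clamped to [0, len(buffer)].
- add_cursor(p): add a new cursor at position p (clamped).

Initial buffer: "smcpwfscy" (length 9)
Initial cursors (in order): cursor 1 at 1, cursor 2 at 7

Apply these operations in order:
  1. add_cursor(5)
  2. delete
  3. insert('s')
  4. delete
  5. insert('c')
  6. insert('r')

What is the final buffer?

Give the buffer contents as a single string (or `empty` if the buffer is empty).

Answer: crmcpcrfcrcy

Derivation:
After op 1 (add_cursor(5)): buffer="smcpwfscy" (len 9), cursors c1@1 c3@5 c2@7, authorship .........
After op 2 (delete): buffer="mcpfcy" (len 6), cursors c1@0 c3@3 c2@4, authorship ......
After op 3 (insert('s')): buffer="smcpsfscy" (len 9), cursors c1@1 c3@5 c2@7, authorship 1...3.2..
After op 4 (delete): buffer="mcpfcy" (len 6), cursors c1@0 c3@3 c2@4, authorship ......
After op 5 (insert('c')): buffer="cmcpcfccy" (len 9), cursors c1@1 c3@5 c2@7, authorship 1...3.2..
After op 6 (insert('r')): buffer="crmcpcrfcrcy" (len 12), cursors c1@2 c3@7 c2@10, authorship 11...33.22..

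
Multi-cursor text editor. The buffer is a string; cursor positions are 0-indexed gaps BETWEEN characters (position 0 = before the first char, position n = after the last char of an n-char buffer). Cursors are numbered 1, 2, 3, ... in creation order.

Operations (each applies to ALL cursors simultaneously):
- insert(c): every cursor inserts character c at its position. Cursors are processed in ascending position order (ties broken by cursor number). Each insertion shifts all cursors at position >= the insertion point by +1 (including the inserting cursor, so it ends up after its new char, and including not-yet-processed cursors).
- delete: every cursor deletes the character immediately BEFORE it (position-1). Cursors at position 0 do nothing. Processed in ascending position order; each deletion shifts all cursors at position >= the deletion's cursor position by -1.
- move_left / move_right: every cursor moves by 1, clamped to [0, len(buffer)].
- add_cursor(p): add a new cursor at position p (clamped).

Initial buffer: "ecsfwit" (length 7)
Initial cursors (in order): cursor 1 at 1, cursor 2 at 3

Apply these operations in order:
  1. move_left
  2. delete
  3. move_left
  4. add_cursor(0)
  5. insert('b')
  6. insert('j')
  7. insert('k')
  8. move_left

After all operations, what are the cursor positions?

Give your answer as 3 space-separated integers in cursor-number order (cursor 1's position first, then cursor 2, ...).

After op 1 (move_left): buffer="ecsfwit" (len 7), cursors c1@0 c2@2, authorship .......
After op 2 (delete): buffer="esfwit" (len 6), cursors c1@0 c2@1, authorship ......
After op 3 (move_left): buffer="esfwit" (len 6), cursors c1@0 c2@0, authorship ......
After op 4 (add_cursor(0)): buffer="esfwit" (len 6), cursors c1@0 c2@0 c3@0, authorship ......
After op 5 (insert('b')): buffer="bbbesfwit" (len 9), cursors c1@3 c2@3 c3@3, authorship 123......
After op 6 (insert('j')): buffer="bbbjjjesfwit" (len 12), cursors c1@6 c2@6 c3@6, authorship 123123......
After op 7 (insert('k')): buffer="bbbjjjkkkesfwit" (len 15), cursors c1@9 c2@9 c3@9, authorship 123123123......
After op 8 (move_left): buffer="bbbjjjkkkesfwit" (len 15), cursors c1@8 c2@8 c3@8, authorship 123123123......

Answer: 8 8 8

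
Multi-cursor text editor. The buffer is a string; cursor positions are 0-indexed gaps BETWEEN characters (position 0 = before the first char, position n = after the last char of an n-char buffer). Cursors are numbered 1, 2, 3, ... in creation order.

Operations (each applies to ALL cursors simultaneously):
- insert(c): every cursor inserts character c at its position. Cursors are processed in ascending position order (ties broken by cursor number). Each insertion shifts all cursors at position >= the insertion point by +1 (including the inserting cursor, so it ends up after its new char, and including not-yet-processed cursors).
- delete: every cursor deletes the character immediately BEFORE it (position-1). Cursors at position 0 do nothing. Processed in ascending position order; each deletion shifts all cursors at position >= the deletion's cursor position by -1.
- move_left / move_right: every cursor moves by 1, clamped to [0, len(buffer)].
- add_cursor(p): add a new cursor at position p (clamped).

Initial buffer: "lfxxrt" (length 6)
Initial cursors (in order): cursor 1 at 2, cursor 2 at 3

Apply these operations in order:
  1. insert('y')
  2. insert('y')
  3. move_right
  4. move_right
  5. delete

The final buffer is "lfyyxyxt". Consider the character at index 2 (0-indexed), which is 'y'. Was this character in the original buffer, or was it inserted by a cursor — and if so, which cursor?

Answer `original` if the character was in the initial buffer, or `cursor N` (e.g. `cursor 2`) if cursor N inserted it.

After op 1 (insert('y')): buffer="lfyxyxrt" (len 8), cursors c1@3 c2@5, authorship ..1.2...
After op 2 (insert('y')): buffer="lfyyxyyxrt" (len 10), cursors c1@4 c2@7, authorship ..11.22...
After op 3 (move_right): buffer="lfyyxyyxrt" (len 10), cursors c1@5 c2@8, authorship ..11.22...
After op 4 (move_right): buffer="lfyyxyyxrt" (len 10), cursors c1@6 c2@9, authorship ..11.22...
After op 5 (delete): buffer="lfyyxyxt" (len 8), cursors c1@5 c2@7, authorship ..11.2..
Authorship (.=original, N=cursor N): . . 1 1 . 2 . .
Index 2: author = 1

Answer: cursor 1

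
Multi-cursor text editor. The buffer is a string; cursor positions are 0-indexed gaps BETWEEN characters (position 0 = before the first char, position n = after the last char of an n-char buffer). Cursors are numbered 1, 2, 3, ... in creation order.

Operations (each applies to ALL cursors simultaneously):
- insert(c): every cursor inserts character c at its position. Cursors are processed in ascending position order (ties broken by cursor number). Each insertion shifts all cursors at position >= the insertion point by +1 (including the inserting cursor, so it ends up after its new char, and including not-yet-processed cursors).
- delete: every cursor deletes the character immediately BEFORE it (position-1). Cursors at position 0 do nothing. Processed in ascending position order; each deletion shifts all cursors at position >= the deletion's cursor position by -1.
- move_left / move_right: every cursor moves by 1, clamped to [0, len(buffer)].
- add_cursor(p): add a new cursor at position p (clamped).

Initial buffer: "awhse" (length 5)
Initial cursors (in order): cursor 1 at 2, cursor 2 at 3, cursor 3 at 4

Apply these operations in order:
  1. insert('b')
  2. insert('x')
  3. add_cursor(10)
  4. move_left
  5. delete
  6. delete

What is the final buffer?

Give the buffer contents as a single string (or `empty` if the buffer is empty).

Answer: axe

Derivation:
After op 1 (insert('b')): buffer="awbhbsbe" (len 8), cursors c1@3 c2@5 c3@7, authorship ..1.2.3.
After op 2 (insert('x')): buffer="awbxhbxsbxe" (len 11), cursors c1@4 c2@7 c3@10, authorship ..11.22.33.
After op 3 (add_cursor(10)): buffer="awbxhbxsbxe" (len 11), cursors c1@4 c2@7 c3@10 c4@10, authorship ..11.22.33.
After op 4 (move_left): buffer="awbxhbxsbxe" (len 11), cursors c1@3 c2@6 c3@9 c4@9, authorship ..11.22.33.
After op 5 (delete): buffer="awxhxxe" (len 7), cursors c1@2 c2@4 c3@5 c4@5, authorship ..1.23.
After op 6 (delete): buffer="axe" (len 3), cursors c1@1 c2@1 c3@1 c4@1, authorship .3.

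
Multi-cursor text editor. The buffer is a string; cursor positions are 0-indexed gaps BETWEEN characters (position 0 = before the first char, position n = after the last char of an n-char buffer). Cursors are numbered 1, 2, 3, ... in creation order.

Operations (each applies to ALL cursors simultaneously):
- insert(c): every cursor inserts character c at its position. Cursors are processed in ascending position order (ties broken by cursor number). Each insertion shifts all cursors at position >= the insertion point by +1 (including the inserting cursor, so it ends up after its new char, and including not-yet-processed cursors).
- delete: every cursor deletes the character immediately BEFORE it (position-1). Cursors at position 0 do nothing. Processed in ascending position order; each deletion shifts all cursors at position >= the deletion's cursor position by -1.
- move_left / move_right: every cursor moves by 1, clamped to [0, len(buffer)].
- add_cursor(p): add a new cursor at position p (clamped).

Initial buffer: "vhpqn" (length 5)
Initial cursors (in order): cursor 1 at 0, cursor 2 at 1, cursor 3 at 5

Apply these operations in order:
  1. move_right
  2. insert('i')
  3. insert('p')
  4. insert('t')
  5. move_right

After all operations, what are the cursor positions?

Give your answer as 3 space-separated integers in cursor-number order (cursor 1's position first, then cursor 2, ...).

After op 1 (move_right): buffer="vhpqn" (len 5), cursors c1@1 c2@2 c3@5, authorship .....
After op 2 (insert('i')): buffer="vihipqni" (len 8), cursors c1@2 c2@4 c3@8, authorship .1.2...3
After op 3 (insert('p')): buffer="viphippqnip" (len 11), cursors c1@3 c2@6 c3@11, authorship .11.22...33
After op 4 (insert('t')): buffer="vipthiptpqnipt" (len 14), cursors c1@4 c2@8 c3@14, authorship .111.222...333
After op 5 (move_right): buffer="vipthiptpqnipt" (len 14), cursors c1@5 c2@9 c3@14, authorship .111.222...333

Answer: 5 9 14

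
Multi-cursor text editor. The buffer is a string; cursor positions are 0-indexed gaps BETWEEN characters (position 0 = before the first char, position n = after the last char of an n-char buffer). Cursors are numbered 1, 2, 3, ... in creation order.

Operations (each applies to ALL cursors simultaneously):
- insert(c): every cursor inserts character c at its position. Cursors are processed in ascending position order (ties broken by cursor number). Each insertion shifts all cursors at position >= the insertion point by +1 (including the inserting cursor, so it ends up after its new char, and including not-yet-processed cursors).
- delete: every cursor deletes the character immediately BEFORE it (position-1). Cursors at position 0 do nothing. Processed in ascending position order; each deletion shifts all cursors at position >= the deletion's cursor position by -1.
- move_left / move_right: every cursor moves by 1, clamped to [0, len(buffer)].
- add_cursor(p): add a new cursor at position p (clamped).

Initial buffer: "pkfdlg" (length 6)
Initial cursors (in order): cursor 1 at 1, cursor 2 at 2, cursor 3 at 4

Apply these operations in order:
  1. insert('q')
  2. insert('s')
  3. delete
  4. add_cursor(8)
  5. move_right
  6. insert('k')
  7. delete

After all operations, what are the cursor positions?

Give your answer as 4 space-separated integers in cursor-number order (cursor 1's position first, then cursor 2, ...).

After op 1 (insert('q')): buffer="pqkqfdqlg" (len 9), cursors c1@2 c2@4 c3@7, authorship .1.2..3..
After op 2 (insert('s')): buffer="pqskqsfdqslg" (len 12), cursors c1@3 c2@6 c3@10, authorship .11.22..33..
After op 3 (delete): buffer="pqkqfdqlg" (len 9), cursors c1@2 c2@4 c3@7, authorship .1.2..3..
After op 4 (add_cursor(8)): buffer="pqkqfdqlg" (len 9), cursors c1@2 c2@4 c3@7 c4@8, authorship .1.2..3..
After op 5 (move_right): buffer="pqkqfdqlg" (len 9), cursors c1@3 c2@5 c3@8 c4@9, authorship .1.2..3..
After op 6 (insert('k')): buffer="pqkkqfkdqlkgk" (len 13), cursors c1@4 c2@7 c3@11 c4@13, authorship .1.12.2.3.3.4
After op 7 (delete): buffer="pqkqfdqlg" (len 9), cursors c1@3 c2@5 c3@8 c4@9, authorship .1.2..3..

Answer: 3 5 8 9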